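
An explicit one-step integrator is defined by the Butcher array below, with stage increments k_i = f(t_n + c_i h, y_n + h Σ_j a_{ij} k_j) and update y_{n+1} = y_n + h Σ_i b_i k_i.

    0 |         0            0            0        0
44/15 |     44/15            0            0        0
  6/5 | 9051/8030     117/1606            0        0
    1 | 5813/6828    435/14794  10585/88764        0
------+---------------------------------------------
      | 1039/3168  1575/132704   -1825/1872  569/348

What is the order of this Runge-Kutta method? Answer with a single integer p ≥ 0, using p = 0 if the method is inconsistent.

b = (1039/3168, 1575/132704, -1825/1872, 569/348)
c = (0, 44/15, 6/5, 1)
Ac = (0, 0, 78/365, 261/1138)
Σ b_i: 1039/3168·1 + 1575/132704·1 + (-1825/1872)·1 + 569/348·1 = 1 ✓
b·c: 1575/132704·44/15 + (-1825/1872)·6/5 + 569/348·1 = 1/2 ✓
b·c²: 1575/132704·1936/225 + (-1825/1872)·36/25 + 569/348·1 = 1/3 ✓
b·Ac: (-1825/1872)·78/365 + 569/348·261/1138 = 1/6 ✓
b·c³: 1575/132704·85184/3375 + (-1825/1872)·216/125 + 569/348·1 = 1/4 ✓
b·(c∘Ac): (-1825/1872)·468/1825 + 569/348·261/1138 = 1/8 ✓
b·Ac²: (-1825/1872)·1144/1825 + 569/348·725/1707 = 1/12 ✓
b·A²c: 569/348·29/1138 = 1/24 ✓; 4 stages ⇒ order 4.

4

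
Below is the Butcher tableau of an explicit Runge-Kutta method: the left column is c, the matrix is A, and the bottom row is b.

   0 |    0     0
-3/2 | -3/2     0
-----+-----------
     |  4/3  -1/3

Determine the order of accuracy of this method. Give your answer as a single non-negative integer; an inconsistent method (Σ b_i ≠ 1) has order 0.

b = (4/3, -1/3)
c = (0, -3/2)
Σ b_i: 4/3·1 + (-1/3)·1 = 1 ✓
b·c: (-1/3)·(-3/2) = 1/2 ✓; 2 stages ⇒ order 2.

2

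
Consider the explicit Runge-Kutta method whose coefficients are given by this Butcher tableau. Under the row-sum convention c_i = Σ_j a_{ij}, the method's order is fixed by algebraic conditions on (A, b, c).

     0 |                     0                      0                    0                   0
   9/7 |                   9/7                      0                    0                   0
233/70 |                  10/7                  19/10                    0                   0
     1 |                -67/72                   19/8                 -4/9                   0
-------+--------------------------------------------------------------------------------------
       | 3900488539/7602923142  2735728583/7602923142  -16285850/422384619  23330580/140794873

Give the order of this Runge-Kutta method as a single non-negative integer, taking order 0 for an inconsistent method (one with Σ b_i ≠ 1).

b = (3900488539/7602923142, 2735728583/7602923142, -16285850/422384619, 23330580/140794873)
c = (0, 9/7, 233/70, 1)
Ac = (0, 0, 171/70, 3967/2520)
Σ b_i: 3900488539/7602923142·1 + 2735728583/7602923142·1 + (-16285850/422384619)·1 + 23330580/140794873·1 = 1 ✓
b·c: 2735728583/7602923142·9/7 + (-16285850/422384619)·233/70 + 23330580/140794873·1 = 1/2 ✓
b·c²: 2735728583/7602923142·81/49 + (-16285850/422384619)·54289/4900 + 23330580/140794873·1 = 1/3 ✓
b·Ac: (-16285850/422384619)·171/70 + 23330580/140794873·3967/2520 = 1/6 ✓
b·c³: 2735728583/7602923142·729/343 + (-16285850/422384619)·12649337/343000 + 23330580/140794873·1 = -203431515857/413936926620 ≠ 1/4 ⇒ order 3.
b·(c∘Ac): (-16285850/422384619)·39843/4900 + 23330580/140794873·3967/2520 = -155697226/2956692333 ≠ 1/8
b·Ac²: (-16285850/422384619)·1539/490 + 23330580/140794873·(-88037/88200) = -8470927763/29566923330 ≠ 1/12
b·A²c: 23330580/140794873·(-38/35) = -25330344/140794873 ≠ 1/24

3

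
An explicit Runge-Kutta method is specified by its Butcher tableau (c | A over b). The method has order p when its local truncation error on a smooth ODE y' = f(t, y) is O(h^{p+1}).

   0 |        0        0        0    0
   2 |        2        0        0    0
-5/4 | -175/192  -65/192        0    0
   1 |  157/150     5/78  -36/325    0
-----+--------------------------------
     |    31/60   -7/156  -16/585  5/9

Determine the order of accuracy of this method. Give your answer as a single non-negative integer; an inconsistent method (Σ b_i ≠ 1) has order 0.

b = (31/60, -7/156, -16/585, 5/9)
c = (0, 2, -5/4, 1)
Ac = (0, 0, -65/96, 4/15)
Σ b_i: 31/60·1 + (-7/156)·1 + (-16/585)·1 + 5/9·1 = 1 ✓
b·c: (-7/156)·2 + (-16/585)·(-5/4) + 5/9·1 = 1/2 ✓
b·c²: (-7/156)·4 + (-16/585)·25/16 + 5/9·1 = 1/3 ✓
b·Ac: (-16/585)·(-65/96) + 5/9·4/15 = 1/6 ✓
b·c³: (-7/156)·8 + (-16/585)·(-125/64) + 5/9·1 = 1/4 ✓
b·(c∘Ac): (-16/585)·325/384 + 5/9·4/15 = 1/8 ✓
b·Ac²: (-16/585)·(-65/48) + 5/9·1/12 = 1/12 ✓
b·A²c: 5/9·3/40 = 1/24 ✓; 4 stages ⇒ order 4.

4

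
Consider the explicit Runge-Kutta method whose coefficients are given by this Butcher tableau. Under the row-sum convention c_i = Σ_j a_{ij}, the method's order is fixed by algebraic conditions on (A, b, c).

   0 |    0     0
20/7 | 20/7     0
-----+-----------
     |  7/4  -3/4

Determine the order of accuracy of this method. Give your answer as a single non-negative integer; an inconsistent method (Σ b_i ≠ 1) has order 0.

1

b = (7/4, -3/4)
c = (0, 20/7)
Σ b_i: 7/4·1 + (-3/4)·1 = 1 ✓
b·c: (-3/4)·20/7 = -15/7 ≠ 1/2 ⇒ order 1.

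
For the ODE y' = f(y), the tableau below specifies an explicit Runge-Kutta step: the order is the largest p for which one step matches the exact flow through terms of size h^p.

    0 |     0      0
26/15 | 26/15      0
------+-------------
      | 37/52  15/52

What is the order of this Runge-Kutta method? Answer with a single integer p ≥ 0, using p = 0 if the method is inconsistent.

2

b = (37/52, 15/52)
c = (0, 26/15)
Σ b_i: 37/52·1 + 15/52·1 = 1 ✓
b·c: 15/52·26/15 = 1/2 ✓; 2 stages ⇒ order 2.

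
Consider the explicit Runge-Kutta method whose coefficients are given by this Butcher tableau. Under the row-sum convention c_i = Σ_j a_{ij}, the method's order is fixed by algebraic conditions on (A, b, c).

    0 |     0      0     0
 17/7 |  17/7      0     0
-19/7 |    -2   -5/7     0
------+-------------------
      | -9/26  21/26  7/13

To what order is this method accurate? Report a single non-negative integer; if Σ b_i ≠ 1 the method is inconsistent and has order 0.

2

b = (-9/26, 21/26, 7/13)
c = (0, 17/7, -19/7)
Ac = (0, 0, -85/49)
Σ b_i: (-9/26)·1 + 21/26·1 + 7/13·1 = 1 ✓
b·c: 21/26·17/7 + 7/13·(-19/7) = 1/2 ✓
b·c²: 21/26·289/49 + 7/13·361/49 = 227/26 ≠ 1/3 ⇒ order 2.
b·Ac: 7/13·(-85/49) = -85/91 ≠ 1/6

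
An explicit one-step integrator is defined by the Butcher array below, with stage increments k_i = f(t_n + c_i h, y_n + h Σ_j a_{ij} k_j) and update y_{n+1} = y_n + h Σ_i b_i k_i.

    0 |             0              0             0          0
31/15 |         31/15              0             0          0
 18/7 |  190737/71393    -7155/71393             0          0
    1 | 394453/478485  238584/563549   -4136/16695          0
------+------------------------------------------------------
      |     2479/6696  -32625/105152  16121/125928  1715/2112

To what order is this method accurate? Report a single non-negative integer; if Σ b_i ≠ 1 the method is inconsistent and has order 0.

b = (2479/6696, -32625/105152, 16121/125928, 1715/2112)
c = (0, 31/15, 18/7, 1)
Ac = (0, 0, -477/2303, 408/1715)
Σ b_i: 2479/6696·1 + (-32625/105152)·1 + 16121/125928·1 + 1715/2112·1 = 1 ✓
b·c: (-32625/105152)·31/15 + 16121/125928·18/7 + 1715/2112·1 = 1/2 ✓
b·c²: (-32625/105152)·961/225 + 16121/125928·324/49 + 1715/2112·1 = 1/3 ✓
b·Ac: 16121/125928·(-477/2303) + 1715/2112·408/1715 = 1/6 ✓
b·c³: (-32625/105152)·29791/3375 + 16121/125928·5832/343 + 1715/2112·1 = 1/4 ✓
b·(c∘Ac): 16121/125928·(-8586/16121) + 1715/2112·408/1715 = 1/8 ✓
b·Ac²: 16121/125928·(-4929/11515) + 1715/2112·4376/25725 = 1/12 ✓
b·A²c: 1715/2112·88/1715 = 1/24 ✓; 4 stages ⇒ order 4.

4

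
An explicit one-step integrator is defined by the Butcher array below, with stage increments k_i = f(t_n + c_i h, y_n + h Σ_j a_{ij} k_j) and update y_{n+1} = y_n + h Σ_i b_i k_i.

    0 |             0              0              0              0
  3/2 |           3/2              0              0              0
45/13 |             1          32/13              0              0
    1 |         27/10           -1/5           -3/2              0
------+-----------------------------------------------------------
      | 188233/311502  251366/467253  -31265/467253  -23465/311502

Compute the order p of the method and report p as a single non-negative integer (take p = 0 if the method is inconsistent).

3

b = (188233/311502, 251366/467253, -31265/467253, -23465/311502)
c = (0, 3/2, 45/13, 1)
Ac = (0, 0, 48/13, -357/65)
Σ b_i: 188233/311502·1 + 251366/467253·1 + (-31265/467253)·1 + (-23465/311502)·1 = 1 ✓
b·c: 251366/467253·3/2 + (-31265/467253)·45/13 + (-23465/311502)·1 = 1/2 ✓
b·c²: 251366/467253·9/4 + (-31265/467253)·2025/169 + (-23465/311502)·1 = 1/3 ✓
b·Ac: (-31265/467253)·48/13 + (-23465/311502)·(-357/65) = 1/6 ✓
b·c³: 251366/467253·27/8 + (-31265/467253)·91125/2197 + (-23465/311502)·1 = -8382679/8099052 ≠ 1/4 ⇒ order 3.
b·(c∘Ac): (-31265/467253)·2160/169 + (-23465/311502)·(-357/65) = -45841/103834 ≠ 1/8
b·Ac²: (-31265/467253)·72/13 + (-23465/311502)·(-62271/3380) = 5492317/5399368 ≠ 1/12
b·A²c: (-23465/311502)·(-72/13) = 21660/51917 ≠ 1/24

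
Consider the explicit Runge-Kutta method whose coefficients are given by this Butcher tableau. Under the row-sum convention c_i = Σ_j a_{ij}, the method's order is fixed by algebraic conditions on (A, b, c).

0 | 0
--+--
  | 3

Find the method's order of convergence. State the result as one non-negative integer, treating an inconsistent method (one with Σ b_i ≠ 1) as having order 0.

0

b = (3)
c = (0)
Σ b_i: 3·1 = 3 ≠ 1 ⇒ order 0.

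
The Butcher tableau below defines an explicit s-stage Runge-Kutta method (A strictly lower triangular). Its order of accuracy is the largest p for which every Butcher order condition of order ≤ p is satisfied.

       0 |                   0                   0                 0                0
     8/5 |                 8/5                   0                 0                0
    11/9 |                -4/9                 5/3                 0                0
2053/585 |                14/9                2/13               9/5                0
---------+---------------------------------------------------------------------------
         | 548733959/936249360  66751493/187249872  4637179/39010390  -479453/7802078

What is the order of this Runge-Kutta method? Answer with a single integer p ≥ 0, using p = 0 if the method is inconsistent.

b = (548733959/936249360, 66751493/187249872, 4637179/39010390, -479453/7802078)
c = (0, 8/5, 11/9, 2053/585)
Ac = (0, 0, 8/3, 159/65)
Σ b_i: 548733959/936249360·1 + 66751493/187249872·1 + 4637179/39010390·1 + (-479453/7802078)·1 = 1 ✓
b·c: 66751493/187249872·8/5 + 4637179/39010390·11/9 + (-479453/7802078)·2053/585 = 1/2 ✓
b·c²: 66751493/187249872·64/25 + 4637179/39010390·121/81 + (-479453/7802078)·4214809/342225 = 1/3 ✓
b·Ac: 4637179/39010390·8/3 + (-479453/7802078)·159/65 = 1/6 ✓
b·c³: 66751493/187249872·512/125 + 4637179/39010390·1331/729 + (-479453/7802078)·8653002877/200201625 = -1507848601226/1540422775125 ≠ 1/4 ⇒ order 3.
b·(c∘Ac): 4637179/39010390·88/27 + (-479453/7802078)·108809/12675 = -737861437/5266402650 ≠ 1/8
b·Ac²: 4637179/39010390·64/15 + (-479453/7802078)·9017/2925 = 557782391/1755467550 ≠ 1/12
b·A²c: (-479453/7802078)·24/5 = -5753436/19505195 ≠ 1/24

3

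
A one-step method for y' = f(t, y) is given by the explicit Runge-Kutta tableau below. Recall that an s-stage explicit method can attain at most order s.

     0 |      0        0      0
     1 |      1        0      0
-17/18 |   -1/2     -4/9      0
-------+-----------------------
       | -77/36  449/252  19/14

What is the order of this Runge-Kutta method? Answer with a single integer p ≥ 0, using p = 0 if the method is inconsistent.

b = (-77/36, 449/252, 19/14)
c = (0, 1, -17/18)
Ac = (0, 0, -4/9)
Σ b_i: (-77/36)·1 + 449/252·1 + 19/14·1 = 1 ✓
b·c: 449/252·1 + 19/14·(-17/18) = 1/2 ✓
b·c²: 449/252·1 + 19/14·289/324 = 1939/648 ≠ 1/3 ⇒ order 2.
b·Ac: 19/14·(-4/9) = -38/63 ≠ 1/6

2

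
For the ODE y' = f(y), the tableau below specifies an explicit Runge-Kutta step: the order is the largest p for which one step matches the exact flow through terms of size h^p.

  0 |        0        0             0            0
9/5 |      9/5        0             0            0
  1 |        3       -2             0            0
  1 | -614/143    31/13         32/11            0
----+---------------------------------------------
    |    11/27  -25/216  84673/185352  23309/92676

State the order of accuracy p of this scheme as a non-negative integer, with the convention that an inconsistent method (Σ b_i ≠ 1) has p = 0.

3

b = (11/27, -25/216, 84673/185352, 23309/92676)
c = (0, 9/5, 1, 1)
Ac = (0, 0, -18/5, 5149/715)
Σ b_i: 11/27·1 + (-25/216)·1 + 84673/185352·1 + 23309/92676·1 = 1 ✓
b·c: (-25/216)·9/5 + 84673/185352·1 + 23309/92676·1 = 1/2 ✓
b·c²: (-25/216)·81/25 + 84673/185352·1 + 23309/92676·1 = 1/3 ✓
b·Ac: 84673/185352·(-18/5) + 23309/92676·5149/715 = 1/6 ✓
b·c³: (-25/216)·729/125 + 84673/185352·1 + 23309/92676·1 = 1/30 ≠ 1/4 ⇒ order 3.
b·(c∘Ac): 84673/185352·(-18/5) + 23309/92676·5149/715 = 1/6 ≠ 1/8
b·Ac²: 84673/185352·(-162/25) + 23309/92676·38021/3575 = -66109/231690 ≠ 1/12
b·A²c: 23309/92676·(-576/55) = -101712/38615 ≠ 1/24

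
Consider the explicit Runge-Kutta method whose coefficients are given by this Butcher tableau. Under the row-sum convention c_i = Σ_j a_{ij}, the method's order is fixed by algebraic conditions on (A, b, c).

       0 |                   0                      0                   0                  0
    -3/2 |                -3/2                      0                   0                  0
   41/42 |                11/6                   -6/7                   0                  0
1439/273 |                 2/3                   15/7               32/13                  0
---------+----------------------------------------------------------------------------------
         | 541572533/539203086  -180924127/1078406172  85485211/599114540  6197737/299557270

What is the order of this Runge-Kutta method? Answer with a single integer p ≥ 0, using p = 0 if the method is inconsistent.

3

b = (541572533/539203086, -180924127/1078406172, 85485211/599114540, 6197737/299557270)
c = (0, -3/2, 41/42, 1439/273)
Ac = (0, 0, 9/7, -443/546)
Σ b_i: 541572533/539203086·1 + (-180924127/1078406172)·1 + 85485211/599114540·1 + 6197737/299557270·1 = 1 ✓
b·c: (-180924127/1078406172)·(-3/2) + 85485211/599114540·41/42 + 6197737/299557270·1439/273 = 1/2 ✓
b·c²: (-180924127/1078406172)·9/4 + 85485211/599114540·1681/1764 + 6197737/299557270·2070721/74529 = 1/3 ✓
b·Ac: 85485211/599114540·9/7 + 6197737/299557270·(-443/546) = 1/6 ✓
b·c³: (-180924127/1078406172)·(-27/8) + 85485211/599114540·68921/74088 + 6197737/299557270·2979767519/20346417 = 42224384711/11323264806 ≠ 1/4 ⇒ order 3.
b·(c∘Ac): 85485211/599114540·123/98 + 6197737/299557270·(-637477/149058) = 1367878301/15097686408 ≠ 1/8
b·Ac²: 85485211/599114540·(-27/14) + 6197737/299557270·164357/22932 = -4789522037/37744216020 ≠ 1/12
b·A²c: 6197737/299557270·288/91 = 9807408/149778635 ≠ 1/24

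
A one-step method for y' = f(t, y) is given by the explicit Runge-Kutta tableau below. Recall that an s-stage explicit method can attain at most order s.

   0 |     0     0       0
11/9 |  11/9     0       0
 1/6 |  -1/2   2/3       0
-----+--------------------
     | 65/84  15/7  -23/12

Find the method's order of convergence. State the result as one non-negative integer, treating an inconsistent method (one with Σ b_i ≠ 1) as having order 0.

b = (65/84, 15/7, -23/12)
c = (0, 11/9, 1/6)
Ac = (0, 0, 22/27)
Σ b_i: 65/84·1 + 15/7·1 + (-23/12)·1 = 1 ✓
b·c: 15/7·11/9 + (-23/12)·1/6 = 1159/504 ≠ 1/2 ⇒ order 1.

1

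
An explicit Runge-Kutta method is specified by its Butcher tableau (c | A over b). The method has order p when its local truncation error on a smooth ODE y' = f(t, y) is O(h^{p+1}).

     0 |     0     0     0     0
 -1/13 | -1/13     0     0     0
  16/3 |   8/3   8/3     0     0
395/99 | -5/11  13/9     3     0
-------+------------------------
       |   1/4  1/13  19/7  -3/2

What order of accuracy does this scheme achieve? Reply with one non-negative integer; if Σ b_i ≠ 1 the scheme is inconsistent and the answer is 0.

b = (1/4, 1/13, 19/7, -3/2)
c = (0, -1/13, 16/3, 395/99)
Ac = (0, 0, -8/39, 143/9)
Σ b_i: 1/4·1 + 1/13·1 + 19/7·1 + (-3/2)·1 = 561/364 ≠ 1 ⇒ order 0.

0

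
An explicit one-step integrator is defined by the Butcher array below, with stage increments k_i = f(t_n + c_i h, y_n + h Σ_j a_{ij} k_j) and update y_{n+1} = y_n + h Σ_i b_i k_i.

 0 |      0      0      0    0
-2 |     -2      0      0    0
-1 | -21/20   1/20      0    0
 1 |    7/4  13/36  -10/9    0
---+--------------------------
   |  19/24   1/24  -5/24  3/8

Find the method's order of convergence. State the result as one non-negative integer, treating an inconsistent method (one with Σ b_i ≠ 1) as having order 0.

4

b = (19/24, 1/24, -5/24, 3/8)
c = (0, -2, -1, 1)
Ac = (0, 0, -1/10, 7/18)
Σ b_i: 19/24·1 + 1/24·1 + (-5/24)·1 + 3/8·1 = 1 ✓
b·c: 1/24·(-2) + (-5/24)·(-1) + 3/8·1 = 1/2 ✓
b·c²: 1/24·4 + (-5/24)·1 + 3/8·1 = 1/3 ✓
b·Ac: (-5/24)·(-1/10) + 3/8·7/18 = 1/6 ✓
b·c³: 1/24·(-8) + (-5/24)·(-1) + 3/8·1 = 1/4 ✓
b·(c∘Ac): (-5/24)·1/10 + 3/8·7/18 = 1/8 ✓
b·Ac²: (-5/24)·1/5 + 3/8·1/3 = 1/12 ✓
b·A²c: 3/8·1/9 = 1/24 ✓; 4 stages ⇒ order 4.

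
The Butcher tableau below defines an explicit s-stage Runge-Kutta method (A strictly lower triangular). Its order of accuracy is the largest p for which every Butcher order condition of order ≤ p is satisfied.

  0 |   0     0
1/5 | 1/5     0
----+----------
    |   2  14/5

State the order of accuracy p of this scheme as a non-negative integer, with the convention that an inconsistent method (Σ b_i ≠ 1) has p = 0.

b = (2, 14/5)
c = (0, 1/5)
Σ b_i: 2·1 + 14/5·1 = 24/5 ≠ 1 ⇒ order 0.

0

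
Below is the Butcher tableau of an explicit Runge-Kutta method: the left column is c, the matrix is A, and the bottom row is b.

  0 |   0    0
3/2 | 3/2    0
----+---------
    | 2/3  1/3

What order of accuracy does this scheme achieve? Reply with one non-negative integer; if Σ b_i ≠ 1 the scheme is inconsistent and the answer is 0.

b = (2/3, 1/3)
c = (0, 3/2)
Σ b_i: 2/3·1 + 1/3·1 = 1 ✓
b·c: 1/3·3/2 = 1/2 ✓; 2 stages ⇒ order 2.

2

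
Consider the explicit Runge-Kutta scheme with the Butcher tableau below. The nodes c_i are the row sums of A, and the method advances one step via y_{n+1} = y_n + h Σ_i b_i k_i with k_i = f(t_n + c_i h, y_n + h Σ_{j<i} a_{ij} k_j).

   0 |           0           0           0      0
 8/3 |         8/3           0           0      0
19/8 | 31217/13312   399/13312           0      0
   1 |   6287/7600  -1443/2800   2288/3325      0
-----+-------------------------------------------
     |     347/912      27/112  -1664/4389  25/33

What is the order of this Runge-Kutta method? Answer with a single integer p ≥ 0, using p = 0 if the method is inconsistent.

4

b = (347/912, 27/112, -1664/4389, 25/33)
c = (0, 8/3, 19/8, 1)
Ac = (0, 0, 133/1664, 13/50)
Σ b_i: 347/912·1 + 27/112·1 + (-1664/4389)·1 + 25/33·1 = 1 ✓
b·c: 27/112·8/3 + (-1664/4389)·19/8 + 25/33·1 = 1/2 ✓
b·c²: 27/112·64/9 + (-1664/4389)·361/64 + 25/33·1 = 1/3 ✓
b·Ac: (-1664/4389)·133/1664 + 25/33·13/50 = 1/6 ✓
b·c³: 27/112·512/27 + (-1664/4389)·6859/512 + 25/33·1 = 1/4 ✓
b·(c∘Ac): (-1664/4389)·2527/13312 + 25/33·13/50 = 1/8 ✓
b·Ac²: (-1664/4389)·133/624 + 25/33·13/60 = 1/12 ✓
b·A²c: 25/33·11/200 = 1/24 ✓; 4 stages ⇒ order 4.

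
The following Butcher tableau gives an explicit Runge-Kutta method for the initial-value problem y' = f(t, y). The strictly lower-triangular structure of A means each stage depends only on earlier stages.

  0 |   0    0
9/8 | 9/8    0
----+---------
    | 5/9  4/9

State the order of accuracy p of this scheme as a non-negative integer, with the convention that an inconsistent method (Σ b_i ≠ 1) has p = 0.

b = (5/9, 4/9)
c = (0, 9/8)
Σ b_i: 5/9·1 + 4/9·1 = 1 ✓
b·c: 4/9·9/8 = 1/2 ✓; 2 stages ⇒ order 2.

2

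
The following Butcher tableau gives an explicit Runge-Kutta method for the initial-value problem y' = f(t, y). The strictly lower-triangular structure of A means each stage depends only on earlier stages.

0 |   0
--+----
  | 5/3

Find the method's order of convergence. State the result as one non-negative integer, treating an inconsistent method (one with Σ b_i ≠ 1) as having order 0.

0

b = (5/3)
c = (0)
Σ b_i: 5/3·1 = 5/3 ≠ 1 ⇒ order 0.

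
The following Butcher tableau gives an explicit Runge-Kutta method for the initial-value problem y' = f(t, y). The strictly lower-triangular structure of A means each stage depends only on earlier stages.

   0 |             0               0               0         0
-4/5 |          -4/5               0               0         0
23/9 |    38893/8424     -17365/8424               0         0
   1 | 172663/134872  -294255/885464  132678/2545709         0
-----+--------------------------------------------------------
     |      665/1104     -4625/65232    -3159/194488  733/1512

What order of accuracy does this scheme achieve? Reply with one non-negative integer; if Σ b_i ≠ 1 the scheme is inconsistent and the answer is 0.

b = (665/1104, -4625/65232, -3159/194488, 733/1512)
c = (0, -4/5, 23/9, 1)
Ac = (0, 0, 3473/2106, 585/1466)
Σ b_i: 665/1104·1 + (-4625/65232)·1 + (-3159/194488)·1 + 733/1512·1 = 1 ✓
b·c: (-4625/65232)·(-4/5) + (-3159/194488)·23/9 + 733/1512·1 = 1/2 ✓
b·c²: (-4625/65232)·16/25 + (-3159/194488)·529/81 + 733/1512·1 = 1/3 ✓
b·Ac: (-3159/194488)·3473/2106 + 733/1512·585/1466 = 1/6 ✓
b·c³: (-4625/65232)·(-64/125) + (-3159/194488)·12167/729 + 733/1512·1 = 1/4 ✓
b·(c∘Ac): (-3159/194488)·79879/18954 + 733/1512·585/1466 = 1/8 ✓
b·Ac²: (-3159/194488)·(-6946/5265) + 733/1512·468/3665 = 1/12 ✓
b·A²c: 733/1512·63/733 = 1/24 ✓; 4 stages ⇒ order 4.

4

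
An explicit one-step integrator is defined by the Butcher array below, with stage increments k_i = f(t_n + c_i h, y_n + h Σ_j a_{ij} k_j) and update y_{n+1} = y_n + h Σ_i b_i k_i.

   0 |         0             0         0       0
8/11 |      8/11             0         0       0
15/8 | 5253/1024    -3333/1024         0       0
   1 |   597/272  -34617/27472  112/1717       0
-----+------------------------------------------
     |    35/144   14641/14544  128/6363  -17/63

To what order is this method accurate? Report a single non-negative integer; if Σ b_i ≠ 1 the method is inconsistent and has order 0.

b = (35/144, 14641/14544, 128/6363, -17/63)
c = (0, 8/11, 15/8, 1)
Ac = (0, 0, -303/128, -27/34)
Σ b_i: 35/144·1 + 14641/14544·1 + 128/6363·1 + (-17/63)·1 = 1 ✓
b·c: 14641/14544·8/11 + 128/6363·15/8 + (-17/63)·1 = 1/2 ✓
b·c²: 14641/14544·64/121 + 128/6363·225/64 + (-17/63)·1 = 1/3 ✓
b·Ac: 128/6363·(-303/128) + (-17/63)·(-27/34) = 1/6 ✓
b·c³: 14641/14544·512/1331 + 128/6363·3375/512 + (-17/63)·1 = 1/4 ✓
b·(c∘Ac): 128/6363·(-4545/1024) + (-17/63)·(-27/34) = 1/8 ✓
b·Ac²: 128/6363·(-303/176) + (-17/63)·(-327/748) = 1/12 ✓
b·A²c: (-17/63)·(-21/136) = 1/24 ✓; 4 stages ⇒ order 4.

4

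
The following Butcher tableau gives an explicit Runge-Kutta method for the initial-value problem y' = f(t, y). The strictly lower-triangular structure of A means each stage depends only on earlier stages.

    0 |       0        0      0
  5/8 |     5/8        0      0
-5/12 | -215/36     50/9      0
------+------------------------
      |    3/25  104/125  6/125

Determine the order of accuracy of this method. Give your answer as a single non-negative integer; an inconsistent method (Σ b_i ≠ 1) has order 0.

b = (3/25, 104/125, 6/125)
c = (0, 5/8, -5/12)
Ac = (0, 0, 125/36)
Σ b_i: 3/25·1 + 104/125·1 + 6/125·1 = 1 ✓
b·c: 104/125·5/8 + 6/125·(-5/12) = 1/2 ✓
b·c²: 104/125·25/64 + 6/125·25/144 = 1/3 ✓
b·Ac: 6/125·125/36 = 1/6 ✓; 3 stages ⇒ order 3.

3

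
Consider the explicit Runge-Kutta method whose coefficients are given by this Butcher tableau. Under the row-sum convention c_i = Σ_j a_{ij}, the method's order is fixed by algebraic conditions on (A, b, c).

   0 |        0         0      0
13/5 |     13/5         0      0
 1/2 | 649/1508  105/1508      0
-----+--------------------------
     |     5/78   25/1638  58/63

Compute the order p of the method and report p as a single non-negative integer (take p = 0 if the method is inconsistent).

3

b = (5/78, 25/1638, 58/63)
c = (0, 13/5, 1/2)
Ac = (0, 0, 21/116)
Σ b_i: 5/78·1 + 25/1638·1 + 58/63·1 = 1 ✓
b·c: 25/1638·13/5 + 58/63·1/2 = 1/2 ✓
b·c²: 25/1638·169/25 + 58/63·1/4 = 1/3 ✓
b·Ac: 58/63·21/116 = 1/6 ✓; 3 stages ⇒ order 3.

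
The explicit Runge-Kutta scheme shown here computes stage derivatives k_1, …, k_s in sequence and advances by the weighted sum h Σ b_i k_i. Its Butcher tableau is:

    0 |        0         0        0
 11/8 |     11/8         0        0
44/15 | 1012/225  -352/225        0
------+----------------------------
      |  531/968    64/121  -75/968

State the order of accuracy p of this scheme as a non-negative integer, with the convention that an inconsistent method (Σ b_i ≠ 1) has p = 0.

3

b = (531/968, 64/121, -75/968)
c = (0, 11/8, 44/15)
Ac = (0, 0, -484/225)
Σ b_i: 531/968·1 + 64/121·1 + (-75/968)·1 = 1 ✓
b·c: 64/121·11/8 + (-75/968)·44/15 = 1/2 ✓
b·c²: 64/121·121/64 + (-75/968)·1936/225 = 1/3 ✓
b·Ac: (-75/968)·(-484/225) = 1/6 ✓; 3 stages ⇒ order 3.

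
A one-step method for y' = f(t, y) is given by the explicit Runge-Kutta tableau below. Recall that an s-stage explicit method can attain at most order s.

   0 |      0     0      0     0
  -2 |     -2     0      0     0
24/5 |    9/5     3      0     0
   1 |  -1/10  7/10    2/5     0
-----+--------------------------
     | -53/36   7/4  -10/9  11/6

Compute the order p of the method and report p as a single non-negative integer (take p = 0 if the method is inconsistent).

b = (-53/36, 7/4, -10/9, 11/6)
c = (0, -2, 24/5, 1)
Ac = (0, 0, -6, 13/25)
Σ b_i: (-53/36)·1 + 7/4·1 + (-10/9)·1 + 11/6·1 = 1 ✓
b·c: 7/4·(-2) + (-10/9)·24/5 + 11/6·1 = -7 ≠ 1/2 ⇒ order 1.

1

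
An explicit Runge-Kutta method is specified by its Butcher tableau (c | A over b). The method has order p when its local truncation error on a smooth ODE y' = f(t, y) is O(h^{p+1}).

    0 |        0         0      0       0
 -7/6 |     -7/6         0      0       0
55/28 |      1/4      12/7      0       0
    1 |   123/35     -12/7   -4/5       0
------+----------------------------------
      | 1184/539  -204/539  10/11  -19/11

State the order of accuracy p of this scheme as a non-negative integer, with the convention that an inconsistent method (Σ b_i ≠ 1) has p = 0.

b = (1184/539, -204/539, 10/11, -19/11)
c = (0, -7/6, 55/28, 1)
Ac = (0, 0, -2, 3/7)
Σ b_i: 1184/539·1 + (-204/539)·1 + 10/11·1 + (-19/11)·1 = 1 ✓
b·c: (-204/539)·(-7/6) + 10/11·55/28 + (-19/11)·1 = 1/2 ✓
b·c²: (-204/539)·49/36 + 10/11·3025/784 + (-19/11)·1 = 16367/12936 ≠ 1/3 ⇒ order 2.
b·Ac: 10/11·(-2) + (-19/11)·3/7 = -197/77 ≠ 1/6

2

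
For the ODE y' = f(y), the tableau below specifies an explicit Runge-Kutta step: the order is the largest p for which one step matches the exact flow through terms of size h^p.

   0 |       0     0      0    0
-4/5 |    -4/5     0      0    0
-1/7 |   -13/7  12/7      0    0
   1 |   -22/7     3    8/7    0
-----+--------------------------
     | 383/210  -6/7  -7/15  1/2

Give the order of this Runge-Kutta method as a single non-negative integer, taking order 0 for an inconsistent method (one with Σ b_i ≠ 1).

b = (383/210, -6/7, -7/15, 1/2)
c = (0, -4/5, -1/7, 1)
Ac = (0, 0, -48/35, -628/245)
Σ b_i: 383/210·1 + (-6/7)·1 + (-7/15)·1 + 1/2·1 = 1 ✓
b·c: (-6/7)·(-4/5) + (-7/15)·(-1/7) + 1/2·1 = 263/210 ≠ 1/2 ⇒ order 1.

1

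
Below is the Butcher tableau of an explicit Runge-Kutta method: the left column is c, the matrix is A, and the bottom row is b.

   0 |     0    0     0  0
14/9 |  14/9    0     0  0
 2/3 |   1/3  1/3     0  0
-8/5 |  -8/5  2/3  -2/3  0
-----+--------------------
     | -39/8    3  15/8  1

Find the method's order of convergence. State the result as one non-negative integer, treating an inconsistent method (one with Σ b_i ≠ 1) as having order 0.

1

b = (-39/8, 3, 15/8, 1)
c = (0, 14/9, 2/3, -8/5)
Ac = (0, 0, 14/27, 16/27)
Σ b_i: (-39/8)·1 + 3·1 + 15/8·1 + 1·1 = 1 ✓
b·c: 3·14/9 + 15/8·2/3 + 1·(-8/5) = 259/60 ≠ 1/2 ⇒ order 1.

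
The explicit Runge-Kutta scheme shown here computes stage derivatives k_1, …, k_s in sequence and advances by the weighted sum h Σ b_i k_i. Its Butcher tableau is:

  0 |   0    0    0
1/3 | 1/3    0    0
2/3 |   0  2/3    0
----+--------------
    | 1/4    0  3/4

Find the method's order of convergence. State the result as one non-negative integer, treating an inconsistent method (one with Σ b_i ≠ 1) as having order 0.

b = (1/4, 0, 3/4)
c = (0, 1/3, 2/3)
Ac = (0, 0, 2/9)
Σ b_i: 1/4·1 + 3/4·1 = 1 ✓
b·c: 3/4·2/3 = 1/2 ✓
b·c²: 3/4·4/9 = 1/3 ✓
b·Ac: 3/4·2/9 = 1/6 ✓; 3 stages ⇒ order 3.

3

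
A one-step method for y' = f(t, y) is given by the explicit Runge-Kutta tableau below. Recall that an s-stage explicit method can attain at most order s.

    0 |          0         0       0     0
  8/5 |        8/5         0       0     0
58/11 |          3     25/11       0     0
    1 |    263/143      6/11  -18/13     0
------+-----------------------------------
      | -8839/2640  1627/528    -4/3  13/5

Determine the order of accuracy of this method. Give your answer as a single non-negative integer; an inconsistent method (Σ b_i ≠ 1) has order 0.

b = (-8839/2640, 1627/528, -4/3, 13/5)
c = (0, 8/5, 58/11, 1)
Ac = (0, 0, 40/11, -4596/715)
Σ b_i: (-8839/2640)·1 + 1627/528·1 + (-4/3)·1 + 13/5·1 = 1 ✓
b·c: 1627/528·8/5 + (-4/3)·58/11 + 13/5·1 = 1/2 ✓
b·c²: 1627/528·64/25 + (-4/3)·3364/121 + 13/5·1 = -241217/9075 ≠ 1/3 ⇒ order 2.
b·Ac: (-4/3)·40/11 + 13/5·(-4596/715) = -17788/825 ≠ 1/6

2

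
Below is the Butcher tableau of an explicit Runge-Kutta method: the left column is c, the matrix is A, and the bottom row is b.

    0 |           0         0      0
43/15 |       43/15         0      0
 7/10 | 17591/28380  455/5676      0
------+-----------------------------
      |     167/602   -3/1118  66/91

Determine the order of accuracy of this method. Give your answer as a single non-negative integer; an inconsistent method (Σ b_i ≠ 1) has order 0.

b = (167/602, -3/1118, 66/91)
c = (0, 43/15, 7/10)
Ac = (0, 0, 91/396)
Σ b_i: 167/602·1 + (-3/1118)·1 + 66/91·1 = 1 ✓
b·c: (-3/1118)·43/15 + 66/91·7/10 = 1/2 ✓
b·c²: (-3/1118)·1849/225 + 66/91·49/100 = 1/3 ✓
b·Ac: 66/91·91/396 = 1/6 ✓; 3 stages ⇒ order 3.

3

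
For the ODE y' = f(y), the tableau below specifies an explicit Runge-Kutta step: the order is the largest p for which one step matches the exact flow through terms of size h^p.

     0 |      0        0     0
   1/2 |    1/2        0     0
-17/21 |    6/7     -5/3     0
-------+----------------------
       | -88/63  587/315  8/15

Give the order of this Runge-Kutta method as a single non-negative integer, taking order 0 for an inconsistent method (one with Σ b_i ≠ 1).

b = (-88/63, 587/315, 8/15)
c = (0, 1/2, -17/21)
Ac = (0, 0, -5/6)
Σ b_i: (-88/63)·1 + 587/315·1 + 8/15·1 = 1 ✓
b·c: 587/315·1/2 + 8/15·(-17/21) = 1/2 ✓
b·c²: 587/315·1/4 + 8/15·289/441 = 4315/5292 ≠ 1/3 ⇒ order 2.
b·Ac: 8/15·(-5/6) = -4/9 ≠ 1/6

2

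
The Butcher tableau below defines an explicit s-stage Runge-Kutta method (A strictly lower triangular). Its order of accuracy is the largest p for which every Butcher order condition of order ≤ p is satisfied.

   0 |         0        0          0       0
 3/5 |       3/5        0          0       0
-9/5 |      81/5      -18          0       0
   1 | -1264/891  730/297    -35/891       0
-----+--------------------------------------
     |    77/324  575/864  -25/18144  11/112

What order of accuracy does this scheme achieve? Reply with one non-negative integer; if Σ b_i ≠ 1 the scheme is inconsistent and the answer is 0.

4

b = (77/324, 575/864, -25/18144, 11/112)
c = (0, 3/5, -9/5, 1)
Ac = (0, 0, -54/5, 17/11)
Σ b_i: 77/324·1 + 575/864·1 + (-25/18144)·1 + 11/112·1 = 1 ✓
b·c: 575/864·3/5 + (-25/18144)·(-9/5) + 11/112·1 = 1/2 ✓
b·c²: 575/864·9/25 + (-25/18144)·81/25 + 11/112·1 = 1/3 ✓
b·Ac: (-25/18144)·(-54/5) + 11/112·17/11 = 1/6 ✓
b·c³: 575/864·27/125 + (-25/18144)·(-729/125) + 11/112·1 = 1/4 ✓
b·(c∘Ac): (-25/18144)·486/25 + 11/112·17/11 = 1/8 ✓
b·Ac²: (-25/18144)·(-162/25) + 11/112·25/33 = 1/12 ✓
b·A²c: 11/112·14/33 = 1/24 ✓; 4 stages ⇒ order 4.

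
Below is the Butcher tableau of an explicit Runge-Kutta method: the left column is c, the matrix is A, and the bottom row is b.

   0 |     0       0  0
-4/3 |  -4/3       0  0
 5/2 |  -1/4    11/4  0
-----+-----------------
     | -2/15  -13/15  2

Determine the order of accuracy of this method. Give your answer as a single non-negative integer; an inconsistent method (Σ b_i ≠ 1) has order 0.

1

b = (-2/15, -13/15, 2)
c = (0, -4/3, 5/2)
Ac = (0, 0, -11/3)
Σ b_i: (-2/15)·1 + (-13/15)·1 + 2·1 = 1 ✓
b·c: (-13/15)·(-4/3) + 2·5/2 = 277/45 ≠ 1/2 ⇒ order 1.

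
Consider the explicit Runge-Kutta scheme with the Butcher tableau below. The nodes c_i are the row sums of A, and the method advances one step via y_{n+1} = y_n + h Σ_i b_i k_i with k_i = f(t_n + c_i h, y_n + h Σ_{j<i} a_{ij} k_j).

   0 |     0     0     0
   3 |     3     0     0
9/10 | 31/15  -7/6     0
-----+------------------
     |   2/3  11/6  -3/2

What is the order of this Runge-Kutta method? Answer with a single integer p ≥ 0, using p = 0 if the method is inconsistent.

1

b = (2/3, 11/6, -3/2)
c = (0, 3, 9/10)
Ac = (0, 0, -7/2)
Σ b_i: 2/3·1 + 11/6·1 + (-3/2)·1 = 1 ✓
b·c: 11/6·3 + (-3/2)·9/10 = 83/20 ≠ 1/2 ⇒ order 1.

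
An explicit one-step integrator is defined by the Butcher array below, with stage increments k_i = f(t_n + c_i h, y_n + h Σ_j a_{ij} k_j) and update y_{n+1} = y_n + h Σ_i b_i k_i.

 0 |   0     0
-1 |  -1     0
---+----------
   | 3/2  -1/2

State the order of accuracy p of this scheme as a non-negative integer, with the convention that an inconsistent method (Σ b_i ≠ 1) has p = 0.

2

b = (3/2, -1/2)
c = (0, -1)
Σ b_i: 3/2·1 + (-1/2)·1 = 1 ✓
b·c: (-1/2)·(-1) = 1/2 ✓; 2 stages ⇒ order 2.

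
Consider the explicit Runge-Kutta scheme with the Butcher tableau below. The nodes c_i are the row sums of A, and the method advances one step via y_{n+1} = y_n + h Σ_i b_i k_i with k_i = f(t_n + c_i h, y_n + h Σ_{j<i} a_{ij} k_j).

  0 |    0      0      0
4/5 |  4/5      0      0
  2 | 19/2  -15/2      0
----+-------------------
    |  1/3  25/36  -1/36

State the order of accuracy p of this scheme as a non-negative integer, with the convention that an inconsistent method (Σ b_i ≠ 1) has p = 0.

b = (1/3, 25/36, -1/36)
c = (0, 4/5, 2)
Ac = (0, 0, -6)
Σ b_i: 1/3·1 + 25/36·1 + (-1/36)·1 = 1 ✓
b·c: 25/36·4/5 + (-1/36)·2 = 1/2 ✓
b·c²: 25/36·16/25 + (-1/36)·4 = 1/3 ✓
b·Ac: (-1/36)·(-6) = 1/6 ✓; 3 stages ⇒ order 3.

3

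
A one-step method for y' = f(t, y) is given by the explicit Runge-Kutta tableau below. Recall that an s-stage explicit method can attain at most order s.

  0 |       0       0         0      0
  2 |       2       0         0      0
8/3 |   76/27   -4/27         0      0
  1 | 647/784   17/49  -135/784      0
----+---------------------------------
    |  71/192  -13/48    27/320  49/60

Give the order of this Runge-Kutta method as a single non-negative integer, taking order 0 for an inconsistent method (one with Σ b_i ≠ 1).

4

b = (71/192, -13/48, 27/320, 49/60)
c = (0, 2, 8/3, 1)
Ac = (0, 0, -8/27, 23/98)
Σ b_i: 71/192·1 + (-13/48)·1 + 27/320·1 + 49/60·1 = 1 ✓
b·c: (-13/48)·2 + 27/320·8/3 + 49/60·1 = 1/2 ✓
b·c²: (-13/48)·4 + 27/320·64/9 + 49/60·1 = 1/3 ✓
b·Ac: 27/320·(-8/27) + 49/60·23/98 = 1/6 ✓
b·c³: (-13/48)·8 + 27/320·512/27 + 49/60·1 = 1/4 ✓
b·(c∘Ac): 27/320·(-64/81) + 49/60·23/98 = 1/8 ✓
b·Ac²: 27/320·(-16/27) + 49/60·8/49 = 1/12 ✓
b·A²c: 49/60·5/98 = 1/24 ✓; 4 stages ⇒ order 4.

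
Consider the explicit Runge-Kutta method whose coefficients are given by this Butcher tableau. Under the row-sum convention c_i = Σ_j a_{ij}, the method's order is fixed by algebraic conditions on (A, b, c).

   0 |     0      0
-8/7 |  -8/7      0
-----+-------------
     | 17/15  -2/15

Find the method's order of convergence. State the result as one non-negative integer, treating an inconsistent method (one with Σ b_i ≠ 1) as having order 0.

1

b = (17/15, -2/15)
c = (0, -8/7)
Σ b_i: 17/15·1 + (-2/15)·1 = 1 ✓
b·c: (-2/15)·(-8/7) = 16/105 ≠ 1/2 ⇒ order 1.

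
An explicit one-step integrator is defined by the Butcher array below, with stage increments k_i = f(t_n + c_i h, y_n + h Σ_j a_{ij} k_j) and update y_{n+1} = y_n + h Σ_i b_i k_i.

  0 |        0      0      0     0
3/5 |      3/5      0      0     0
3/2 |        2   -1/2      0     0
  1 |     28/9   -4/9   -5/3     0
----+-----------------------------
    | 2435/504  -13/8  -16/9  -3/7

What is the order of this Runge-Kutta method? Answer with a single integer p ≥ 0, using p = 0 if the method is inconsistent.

1

b = (2435/504, -13/8, -16/9, -3/7)
c = (0, 3/5, 3/2, 1)
Ac = (0, 0, -3/10, -83/30)
Σ b_i: 2435/504·1 + (-13/8)·1 + (-16/9)·1 + (-3/7)·1 = 1 ✓
b·c: (-13/8)·3/5 + (-16/9)·3/2 + (-3/7)·1 = -3419/840 ≠ 1/2 ⇒ order 1.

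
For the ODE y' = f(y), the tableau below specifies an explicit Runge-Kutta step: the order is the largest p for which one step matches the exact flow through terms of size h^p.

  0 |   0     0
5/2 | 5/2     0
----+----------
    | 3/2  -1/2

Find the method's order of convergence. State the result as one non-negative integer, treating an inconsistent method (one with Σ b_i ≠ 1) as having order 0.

1

b = (3/2, -1/2)
c = (0, 5/2)
Σ b_i: 3/2·1 + (-1/2)·1 = 1 ✓
b·c: (-1/2)·5/2 = -5/4 ≠ 1/2 ⇒ order 1.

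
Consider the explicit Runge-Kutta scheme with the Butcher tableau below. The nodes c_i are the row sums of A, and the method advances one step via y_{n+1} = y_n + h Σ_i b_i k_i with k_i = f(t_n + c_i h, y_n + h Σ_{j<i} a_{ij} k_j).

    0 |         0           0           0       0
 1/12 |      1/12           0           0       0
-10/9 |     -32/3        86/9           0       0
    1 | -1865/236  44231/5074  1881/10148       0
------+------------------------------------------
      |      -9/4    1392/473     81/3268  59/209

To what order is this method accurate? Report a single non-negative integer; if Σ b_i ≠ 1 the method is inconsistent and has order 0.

b = (-9/4, 1392/473, 81/3268, 59/209)
c = (0, 1/12, -10/9, 1)
Ac = (0, 0, 43/54, 737/1416)
Σ b_i: (-9/4)·1 + 1392/473·1 + 81/3268·1 + 59/209·1 = 1 ✓
b·c: 1392/473·1/12 + 81/3268·(-10/9) + 59/209·1 = 1/2 ✓
b·c²: 1392/473·1/144 + 81/3268·100/81 + 59/209·1 = 1/3 ✓
b·Ac: 81/3268·43/54 + 59/209·737/1416 = 1/6 ✓
b·c³: 1392/473·1/1728 + 81/3268·(-1000/729) + 59/209·1 = 1/4 ✓
b·(c∘Ac): 81/3268·(-215/243) + 59/209·737/1416 = 1/8 ✓
b·Ac²: 81/3268·43/648 + 59/209·1639/5664 = 1/12 ✓
b·A²c: 59/209·209/1416 = 1/24 ✓; 4 stages ⇒ order 4.

4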